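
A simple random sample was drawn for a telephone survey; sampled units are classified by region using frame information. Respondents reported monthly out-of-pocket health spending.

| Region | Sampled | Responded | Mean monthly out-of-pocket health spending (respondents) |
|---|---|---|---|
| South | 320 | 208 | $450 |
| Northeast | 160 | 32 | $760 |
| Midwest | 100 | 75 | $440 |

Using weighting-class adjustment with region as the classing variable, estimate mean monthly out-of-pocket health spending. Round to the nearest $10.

$530

Response rates by class: South 208/320 = 65%, Northeast 32/160 = 20%, Midwest 75/100 = 75%.
Each respondent's weight = sampled/responded in their class; summing within a class gives n_sampled, so:
  South: 320 × 450 = 144,000
  Northeast: 160 × 760 = 121,600
  Midwest: 100 × 440 = 44,000
Adjusted estimate = 309,600 / 580 = 533.793 → $530.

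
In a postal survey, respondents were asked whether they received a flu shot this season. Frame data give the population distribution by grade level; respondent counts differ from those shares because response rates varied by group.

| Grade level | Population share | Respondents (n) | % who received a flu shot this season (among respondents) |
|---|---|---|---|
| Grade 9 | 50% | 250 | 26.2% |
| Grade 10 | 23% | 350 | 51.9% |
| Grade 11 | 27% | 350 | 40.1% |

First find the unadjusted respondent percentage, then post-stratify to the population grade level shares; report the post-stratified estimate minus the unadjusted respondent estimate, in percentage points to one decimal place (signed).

-4.9 percentage points

Without adjustment, the pooled respondent share is:
  (250/950)×26.2 + (350/950)×51.9 + (350/950)×40.1 = 40.7895%
Post-stratifying to population shares instead:
  0.5×26.2 + 0.23×51.9 + 0.27×40.1 = 35.864%
Difference = 35.864 − 40.7895 = -4.9255 pp.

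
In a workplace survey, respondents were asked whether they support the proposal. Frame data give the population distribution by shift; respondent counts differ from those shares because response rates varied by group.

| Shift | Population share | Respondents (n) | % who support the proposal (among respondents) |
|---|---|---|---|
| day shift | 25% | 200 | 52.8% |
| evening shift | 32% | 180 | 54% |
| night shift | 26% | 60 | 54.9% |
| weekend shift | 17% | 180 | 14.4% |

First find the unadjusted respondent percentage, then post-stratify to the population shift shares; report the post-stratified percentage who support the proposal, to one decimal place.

47.2%

Without adjustment, the pooled respondent share is:
  (200/620)×52.8 + (180/620)×54 + (60/620)×54.9 + (180/620)×14.4 = 42.2032%
Reweighting by population shift shares:
  0.25×52.8 + 0.32×54 + 0.26×54.9 + 0.17×14.4 = 47.202%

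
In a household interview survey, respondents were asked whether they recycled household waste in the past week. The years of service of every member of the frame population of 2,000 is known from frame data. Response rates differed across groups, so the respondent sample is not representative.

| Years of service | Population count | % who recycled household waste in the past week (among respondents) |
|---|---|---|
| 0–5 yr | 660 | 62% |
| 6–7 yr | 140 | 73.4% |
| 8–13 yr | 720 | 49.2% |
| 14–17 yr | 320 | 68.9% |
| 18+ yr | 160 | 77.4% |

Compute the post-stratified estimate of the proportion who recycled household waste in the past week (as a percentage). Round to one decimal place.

Reweight to the known years of service distribution:
  0–5 yr: (660/2,000) × 62 = 20.46
  6–7 yr: (140/2,000) × 73.4 = 5.138
  8–13 yr: (720/2,000) × 49.2 = 17.712
  14–17 yr: (320/2,000) × 68.9 = 11.024
  18+ yr: (160/2,000) × 77.4 = 6.192
Post-stratified estimate = 60.526 → 60.5%.

60.5%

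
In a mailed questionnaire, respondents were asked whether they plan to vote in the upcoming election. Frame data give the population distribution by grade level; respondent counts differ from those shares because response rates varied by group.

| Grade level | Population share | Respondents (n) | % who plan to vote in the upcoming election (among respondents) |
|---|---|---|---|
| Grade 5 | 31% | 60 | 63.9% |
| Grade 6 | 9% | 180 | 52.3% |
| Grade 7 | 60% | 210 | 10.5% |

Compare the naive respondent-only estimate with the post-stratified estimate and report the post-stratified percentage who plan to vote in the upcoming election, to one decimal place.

Unadjusted (pooled respondent) estimate weights by respondent counts:
  (60/450)×63.9 + (180/450)×52.3 + (210/450)×10.5 = 34.34%
Post-stratified estimate weights by population shares:
  0.31×63.9 + 0.09×52.3 + 0.6×10.5 = 30.816%

30.8%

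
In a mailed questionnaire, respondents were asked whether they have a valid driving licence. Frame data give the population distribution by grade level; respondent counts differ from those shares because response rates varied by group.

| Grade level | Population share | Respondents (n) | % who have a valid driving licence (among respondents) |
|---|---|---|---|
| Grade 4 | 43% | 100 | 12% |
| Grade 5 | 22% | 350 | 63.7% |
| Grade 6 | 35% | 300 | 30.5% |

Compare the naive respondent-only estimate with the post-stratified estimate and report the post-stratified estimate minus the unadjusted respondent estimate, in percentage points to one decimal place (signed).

Without adjustment, the pooled respondent share is:
  (100/750)×12 + (350/750)×63.7 + (300/750)×30.5 = 43.5267%
Post-stratifying to population shares instead:
  0.43×12 + 0.22×63.7 + 0.35×30.5 = 29.849%
Difference = 29.849 − 43.5267 = -13.6777 pp.

-13.7 percentage points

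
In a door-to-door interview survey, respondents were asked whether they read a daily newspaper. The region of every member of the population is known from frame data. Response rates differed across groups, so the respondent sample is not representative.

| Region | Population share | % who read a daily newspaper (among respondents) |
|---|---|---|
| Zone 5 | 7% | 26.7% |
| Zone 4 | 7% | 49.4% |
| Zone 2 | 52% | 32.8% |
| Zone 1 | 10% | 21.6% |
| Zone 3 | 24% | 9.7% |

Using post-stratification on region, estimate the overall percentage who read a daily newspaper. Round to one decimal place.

Each cell contributes population-share × respondent value:
  Zone 5: 0.07 × 26.7 = 1.869
  Zone 4: 0.07 × 49.4 = 3.458
  Zone 2: 0.52 × 32.8 = 17.056
  Zone 1: 0.1 × 21.6 = 2.16
  Zone 3: 0.24 × 9.7 = 2.328
Post-stratified estimate = 26.871 → 26.9%.

26.9%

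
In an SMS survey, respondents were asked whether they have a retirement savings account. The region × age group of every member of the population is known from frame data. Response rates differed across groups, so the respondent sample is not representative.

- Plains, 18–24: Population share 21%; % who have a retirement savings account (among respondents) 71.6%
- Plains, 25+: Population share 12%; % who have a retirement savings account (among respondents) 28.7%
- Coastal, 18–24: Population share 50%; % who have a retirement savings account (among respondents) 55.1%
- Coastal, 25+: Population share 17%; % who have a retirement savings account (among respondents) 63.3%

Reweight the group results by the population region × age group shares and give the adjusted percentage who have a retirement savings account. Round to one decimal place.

56.8%

Each cell contributes population-share × respondent value:
  Plains, 18–24: 0.21 × 71.6 = 15.036
  Plains, 25+: 0.12 × 28.7 = 3.444
  Coastal, 18–24: 0.5 × 55.1 = 27.55
  Coastal, 25+: 0.17 × 63.3 = 10.761
Post-stratified estimate = 56.791 → 56.8%.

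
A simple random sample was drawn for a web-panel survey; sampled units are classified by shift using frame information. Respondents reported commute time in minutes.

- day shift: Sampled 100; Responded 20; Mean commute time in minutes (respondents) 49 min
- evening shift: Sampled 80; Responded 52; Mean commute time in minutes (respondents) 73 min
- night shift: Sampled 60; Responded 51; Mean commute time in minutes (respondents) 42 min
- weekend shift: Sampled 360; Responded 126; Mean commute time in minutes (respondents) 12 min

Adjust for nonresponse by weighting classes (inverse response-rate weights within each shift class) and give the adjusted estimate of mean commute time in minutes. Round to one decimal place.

29.3

Class response rates: day shift 20/100 = 20%, evening shift 52/80 = 65%, night shift 51/60 = 85%, weekend shift 126/360 = 35%.
Each respondent's weight = sampled/responded in their class; summing within a class gives n_sampled, so:
  day shift: 100 × 49 = 4900
  evening shift: 80 × 73 = 5840
  night shift: 60 × 42 = 2520
  weekend shift: 360 × 12 = 4320
Adjusted estimate = 17,580 / 600 = 29.3 → 29.3.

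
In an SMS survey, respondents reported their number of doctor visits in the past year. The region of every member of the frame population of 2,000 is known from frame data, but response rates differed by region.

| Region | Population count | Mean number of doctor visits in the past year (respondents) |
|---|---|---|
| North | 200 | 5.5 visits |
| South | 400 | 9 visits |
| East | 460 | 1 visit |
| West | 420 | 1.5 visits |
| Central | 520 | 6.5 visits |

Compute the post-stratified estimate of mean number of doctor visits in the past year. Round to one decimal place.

Weight each group's respondent value by its population share:
  North: (200/2,000) × 5.5 = 0.55
  South: (400/2,000) × 9 = 1.8
  East: (460/2,000) × 1 = 0.23
  West: (420/2,000) × 1.5 = 0.315
  Central: (520/2,000) × 6.5 = 1.69
Post-stratified estimate = 4.585 → 4.6.

4.6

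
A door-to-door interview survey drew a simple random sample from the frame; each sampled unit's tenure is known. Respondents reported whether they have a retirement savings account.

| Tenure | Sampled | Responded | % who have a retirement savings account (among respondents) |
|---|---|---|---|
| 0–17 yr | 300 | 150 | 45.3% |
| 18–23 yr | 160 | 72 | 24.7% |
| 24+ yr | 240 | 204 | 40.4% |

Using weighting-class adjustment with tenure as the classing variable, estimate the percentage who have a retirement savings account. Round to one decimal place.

Class response rates: 0–17 yr 150/300 = 50%, 18–23 yr 72/160 = 45%, 24+ yr 204/240 = 85%.
With weight = n_sampled/n_responded per class, the weighted class total is n_sampled:
  0–17 yr: 300 × 45.3 = 13,590
  18–23 yr: 160 × 24.7 = 3952
  24+ yr: 240 × 40.4 = 9696
Adjusted estimate = 27,238 / 700 = 38.9114 → 38.9%.

38.9%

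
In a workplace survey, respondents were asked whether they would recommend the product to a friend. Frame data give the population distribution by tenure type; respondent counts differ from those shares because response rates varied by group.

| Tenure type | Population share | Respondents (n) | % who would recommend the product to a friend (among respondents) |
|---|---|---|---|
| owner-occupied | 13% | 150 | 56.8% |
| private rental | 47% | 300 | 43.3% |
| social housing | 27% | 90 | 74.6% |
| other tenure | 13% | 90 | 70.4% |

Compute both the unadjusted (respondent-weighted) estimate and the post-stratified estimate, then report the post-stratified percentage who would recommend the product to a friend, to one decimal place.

57.0%

Naive respondent-only estimate (weights = respondent counts):
  (150/630)×56.8 + (300/630)×43.3 + (90/630)×74.6 + (90/630)×70.4 = 54.8571%
Post-stratifying to population shares instead:
  0.13×56.8 + 0.47×43.3 + 0.27×74.6 + 0.13×70.4 = 57.029%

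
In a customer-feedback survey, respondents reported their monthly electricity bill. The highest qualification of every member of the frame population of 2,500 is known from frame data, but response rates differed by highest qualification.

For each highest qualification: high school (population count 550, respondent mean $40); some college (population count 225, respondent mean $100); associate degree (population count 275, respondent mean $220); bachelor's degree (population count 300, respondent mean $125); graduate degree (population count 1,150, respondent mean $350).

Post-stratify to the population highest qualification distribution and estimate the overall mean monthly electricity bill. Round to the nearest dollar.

Reweight to the known highest qualification distribution:
  high school: (550/2,500) × 40 = 8.8
  some college: (225/2,500) × 100 = 9
  associate degree: (275/2,500) × 220 = 24.2
  bachelor's degree: (300/2,500) × 125 = 15
  graduate degree: (1,150/2,500) × 350 = 161
Post-stratified estimate = 218 → $218.

$218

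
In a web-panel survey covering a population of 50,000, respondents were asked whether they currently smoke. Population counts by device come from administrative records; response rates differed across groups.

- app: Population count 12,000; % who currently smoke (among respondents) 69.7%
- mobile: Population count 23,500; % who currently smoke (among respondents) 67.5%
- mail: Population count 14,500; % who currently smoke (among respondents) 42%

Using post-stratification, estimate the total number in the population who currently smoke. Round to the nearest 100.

Estimated count per cell = population count × respondent percentage:
  app: 12,000 × 69.7% = 8364
  mobile: 23,500 × 67.5% = 15862.5
  mail: 14,500 × 42% = 6090
Estimated total = 30316.5 → 30,300.

30,300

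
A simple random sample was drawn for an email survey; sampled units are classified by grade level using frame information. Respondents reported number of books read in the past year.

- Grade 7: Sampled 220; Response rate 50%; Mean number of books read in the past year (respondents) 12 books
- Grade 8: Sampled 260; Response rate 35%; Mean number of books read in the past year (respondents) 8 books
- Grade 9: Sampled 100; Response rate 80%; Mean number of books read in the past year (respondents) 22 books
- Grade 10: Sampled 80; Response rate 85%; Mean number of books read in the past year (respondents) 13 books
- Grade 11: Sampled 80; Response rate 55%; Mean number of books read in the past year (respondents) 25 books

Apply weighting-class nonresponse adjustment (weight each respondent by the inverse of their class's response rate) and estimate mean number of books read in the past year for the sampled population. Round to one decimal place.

13.5

Weighting each respondent by the inverse class response rate inflates each class back to its sampled size, so the class weight is n_sampled:
  Grade 7: 220 × 12 = 2640
  Grade 8: 260 × 8 = 2080
  Grade 9: 100 × 22 = 2200
  Grade 10: 80 × 13 = 1040
  Grade 11: 80 × 25 = 2000
Adjusted estimate = 9960 / 740 = 13.4595 → 13.5.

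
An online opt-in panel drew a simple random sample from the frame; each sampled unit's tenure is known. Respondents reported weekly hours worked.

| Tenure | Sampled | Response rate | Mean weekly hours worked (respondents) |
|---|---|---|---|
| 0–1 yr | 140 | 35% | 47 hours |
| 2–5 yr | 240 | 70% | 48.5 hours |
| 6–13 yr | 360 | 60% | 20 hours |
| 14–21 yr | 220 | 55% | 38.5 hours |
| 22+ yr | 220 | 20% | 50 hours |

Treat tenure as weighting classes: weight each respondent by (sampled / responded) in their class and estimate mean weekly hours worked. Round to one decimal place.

38.0

Inverse-response-rate weighting restores each class to its sampled count, so class totals weight by n_sampled:
  0–1 yr: 140 × 47 = 6580
  2–5 yr: 240 × 48.5 = 11,640
  6–13 yr: 360 × 20 = 7200
  14–21 yr: 220 × 38.5 = 8470
  22+ yr: 220 × 50 = 11,000
Adjusted estimate = 44,890 / 1,180 = 38.0424 → 38.0.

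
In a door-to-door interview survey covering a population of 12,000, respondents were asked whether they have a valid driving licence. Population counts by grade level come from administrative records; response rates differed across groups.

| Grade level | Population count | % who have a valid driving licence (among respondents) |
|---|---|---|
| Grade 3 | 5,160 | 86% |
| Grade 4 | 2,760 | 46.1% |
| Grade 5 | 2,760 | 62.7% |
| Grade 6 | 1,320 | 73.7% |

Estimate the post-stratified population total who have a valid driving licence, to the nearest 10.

Apply each group's respondent rate to its population count:
  Grade 3: 5,160 × 86% = 4437.6
  Grade 4: 2,760 × 46.1% = 1272.36
  Grade 5: 2,760 × 62.7% = 1730.52
  Grade 6: 1,320 × 73.7% = 972.84
Estimated total = 8413.32 → 8,410.

8,410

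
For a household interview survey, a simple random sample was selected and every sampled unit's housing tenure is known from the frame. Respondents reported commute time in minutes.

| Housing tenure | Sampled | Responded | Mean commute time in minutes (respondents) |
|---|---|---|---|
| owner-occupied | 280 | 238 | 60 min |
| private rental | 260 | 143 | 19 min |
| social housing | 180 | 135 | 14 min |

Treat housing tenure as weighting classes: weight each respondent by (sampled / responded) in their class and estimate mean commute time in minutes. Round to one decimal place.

33.7

Response rates by class: owner-occupied 238/280 = 85%, private rental 143/260 = 55%, social housing 135/180 = 75%.
With weight = n_sampled/n_responded per class, the weighted class total is n_sampled:
  owner-occupied: 280 × 60 = 16,800
  private rental: 260 × 19 = 4940
  social housing: 180 × 14 = 2520
Adjusted estimate = 24,260 / 720 = 33.6944 → 33.7.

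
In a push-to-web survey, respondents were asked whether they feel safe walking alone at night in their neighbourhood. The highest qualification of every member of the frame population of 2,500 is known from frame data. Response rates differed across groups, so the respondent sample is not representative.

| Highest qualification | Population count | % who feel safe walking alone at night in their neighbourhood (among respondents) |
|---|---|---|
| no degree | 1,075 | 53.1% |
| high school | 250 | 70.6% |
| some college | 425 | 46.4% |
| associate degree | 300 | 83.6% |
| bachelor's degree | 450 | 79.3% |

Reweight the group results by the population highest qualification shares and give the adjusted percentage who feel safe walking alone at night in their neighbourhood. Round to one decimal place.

62.1%

Post-stratification weights by population share, not respondent share:
  no degree: (1,075/2,500) × 53.1 = 22.833
  high school: (250/2,500) × 70.6 = 7.06
  some college: (425/2,500) × 46.4 = 7.888
  associate degree: (300/2,500) × 83.6 = 10.032
  bachelor's degree: (450/2,500) × 79.3 = 14.274
Post-stratified estimate = 62.087 → 62.1%.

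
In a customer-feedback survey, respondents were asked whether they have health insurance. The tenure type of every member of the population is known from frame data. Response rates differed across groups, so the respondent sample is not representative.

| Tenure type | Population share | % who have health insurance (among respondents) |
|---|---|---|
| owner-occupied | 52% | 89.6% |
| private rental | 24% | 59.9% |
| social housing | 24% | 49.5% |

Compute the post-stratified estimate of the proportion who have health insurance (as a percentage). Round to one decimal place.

72.8%

Reweight to the known tenure type distribution:
  owner-occupied: 0.52 × 89.6 = 46.592
  private rental: 0.24 × 59.9 = 14.376
  social housing: 0.24 × 49.5 = 11.88
Post-stratified estimate = 72.848 → 72.8%.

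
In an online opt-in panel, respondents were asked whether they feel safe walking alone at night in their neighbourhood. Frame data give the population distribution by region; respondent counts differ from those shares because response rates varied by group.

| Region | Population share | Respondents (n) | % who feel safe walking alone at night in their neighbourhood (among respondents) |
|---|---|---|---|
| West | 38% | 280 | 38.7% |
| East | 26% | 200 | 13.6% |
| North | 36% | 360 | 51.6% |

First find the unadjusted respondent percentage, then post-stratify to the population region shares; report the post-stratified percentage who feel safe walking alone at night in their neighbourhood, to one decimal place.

Unadjusted (pooled respondent) estimate weights by respondent counts:
  (280/840)×38.7 + (200/840)×13.6 + (360/840)×51.6 = 38.2524%
Reweighting by population region shares:
  0.38×38.7 + 0.26×13.6 + 0.36×51.6 = 36.818%

36.8%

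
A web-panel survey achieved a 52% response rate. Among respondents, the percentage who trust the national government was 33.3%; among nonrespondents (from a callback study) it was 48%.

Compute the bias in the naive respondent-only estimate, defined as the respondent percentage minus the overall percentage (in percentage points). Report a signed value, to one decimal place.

Nonresponse fraction = 1 − 0.52 = 0.48.
Bias = (nonresponse fraction) × (respondent percentage − nonrespondent percentage)
     = 0.48 × (33.3 − 48) = 0.48 × -14.7 = -7.056.

-7.1 percentage points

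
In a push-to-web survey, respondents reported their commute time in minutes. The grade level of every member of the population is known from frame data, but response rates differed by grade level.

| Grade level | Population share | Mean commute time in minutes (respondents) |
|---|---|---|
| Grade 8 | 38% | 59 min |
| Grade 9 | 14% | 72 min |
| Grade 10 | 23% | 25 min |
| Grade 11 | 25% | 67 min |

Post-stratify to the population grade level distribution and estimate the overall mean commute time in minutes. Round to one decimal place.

55.0

Reweight to the known grade level distribution:
  Grade 8: 0.38 × 59 = 22.42
  Grade 9: 0.14 × 72 = 10.08
  Grade 10: 0.23 × 25 = 5.75
  Grade 11: 0.25 × 67 = 16.75
Post-stratified estimate = 55 → 55.0.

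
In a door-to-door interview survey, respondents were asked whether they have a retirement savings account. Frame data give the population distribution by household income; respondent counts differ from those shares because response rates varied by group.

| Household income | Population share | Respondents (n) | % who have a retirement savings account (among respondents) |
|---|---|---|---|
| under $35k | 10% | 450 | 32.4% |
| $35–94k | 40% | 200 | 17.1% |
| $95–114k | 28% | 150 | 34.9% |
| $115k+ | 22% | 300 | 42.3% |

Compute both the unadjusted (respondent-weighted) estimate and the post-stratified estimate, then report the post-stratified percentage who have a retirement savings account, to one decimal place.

Naive respondent-only estimate (weights = respondent counts):
  (450/1100)×32.4 + (200/1100)×17.1 + (150/1100)×34.9 + (300/1100)×42.3 = 32.6591%
Post-stratified estimate weights by population shares:
  0.1×32.4 + 0.4×17.1 + 0.28×34.9 + 0.22×42.3 = 29.158%

29.2%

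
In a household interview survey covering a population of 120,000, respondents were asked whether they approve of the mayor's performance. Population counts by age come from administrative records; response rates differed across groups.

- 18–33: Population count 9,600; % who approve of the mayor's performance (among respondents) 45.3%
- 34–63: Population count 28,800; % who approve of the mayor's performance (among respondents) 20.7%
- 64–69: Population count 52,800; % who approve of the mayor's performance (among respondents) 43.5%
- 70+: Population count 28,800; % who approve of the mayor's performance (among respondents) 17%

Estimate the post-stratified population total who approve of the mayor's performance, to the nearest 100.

Apply each group's respondent rate to its population count:
  18–33: 9,600 × 45.3% = 4348.8
  34–63: 28,800 × 20.7% = 5961.6
  64–69: 52,800 × 43.5% = 22,968
  70+: 28,800 × 17% = 4896
Estimated total = 38174.4 → 38,200.

38,200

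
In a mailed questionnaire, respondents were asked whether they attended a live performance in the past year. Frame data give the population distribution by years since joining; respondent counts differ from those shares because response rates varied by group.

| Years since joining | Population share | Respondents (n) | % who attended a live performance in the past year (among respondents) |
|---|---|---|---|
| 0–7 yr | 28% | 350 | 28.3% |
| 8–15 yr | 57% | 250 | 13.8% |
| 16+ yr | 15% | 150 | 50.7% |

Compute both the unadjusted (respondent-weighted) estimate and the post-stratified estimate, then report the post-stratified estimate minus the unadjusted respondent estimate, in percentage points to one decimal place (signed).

-4.6 percentage points

Unadjusted (pooled respondent) estimate weights by respondent counts:
  (350/750)×28.3 + (250/750)×13.8 + (150/750)×50.7 = 27.9467%
Post-stratifying to population shares instead:
  0.28×28.3 + 0.57×13.8 + 0.15×50.7 = 23.395%
Difference = 23.395 − 27.9467 = -4.5517 pp.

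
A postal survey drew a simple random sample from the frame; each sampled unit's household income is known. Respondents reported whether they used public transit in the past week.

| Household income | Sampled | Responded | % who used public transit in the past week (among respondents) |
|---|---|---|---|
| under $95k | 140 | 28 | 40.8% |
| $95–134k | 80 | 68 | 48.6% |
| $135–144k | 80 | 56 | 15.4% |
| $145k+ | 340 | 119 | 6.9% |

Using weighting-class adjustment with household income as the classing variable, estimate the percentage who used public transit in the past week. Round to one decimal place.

Class response rates: under $95k 28/140 = 20%, $95–134k 68/80 = 85%, $135–144k 56/80 = 70%, $145k+ 119/340 = 35%.
With weight = n_sampled/n_responded per class, the weighted class total is n_sampled:
  under $95k: 140 × 40.8 = 5712
  $95–134k: 80 × 48.6 = 3888
  $135–144k: 80 × 15.4 = 1232
  $145k+: 340 × 6.9 = 2346
Adjusted estimate = 13,178 / 640 = 20.5906 → 20.6%.

20.6%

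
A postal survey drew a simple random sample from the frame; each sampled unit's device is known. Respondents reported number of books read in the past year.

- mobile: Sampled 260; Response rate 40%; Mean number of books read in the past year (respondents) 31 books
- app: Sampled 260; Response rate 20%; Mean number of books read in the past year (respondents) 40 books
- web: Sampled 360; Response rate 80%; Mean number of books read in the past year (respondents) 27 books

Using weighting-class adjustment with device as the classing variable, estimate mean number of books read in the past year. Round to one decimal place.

32.0

Weighting each respondent by the inverse class response rate inflates each class back to its sampled size, so the class weight is n_sampled:
  mobile: 260 × 31 = 8060
  app: 260 × 40 = 10,400
  web: 360 × 27 = 9720
Adjusted estimate = 28,180 / 880 = 32.0227 → 32.0.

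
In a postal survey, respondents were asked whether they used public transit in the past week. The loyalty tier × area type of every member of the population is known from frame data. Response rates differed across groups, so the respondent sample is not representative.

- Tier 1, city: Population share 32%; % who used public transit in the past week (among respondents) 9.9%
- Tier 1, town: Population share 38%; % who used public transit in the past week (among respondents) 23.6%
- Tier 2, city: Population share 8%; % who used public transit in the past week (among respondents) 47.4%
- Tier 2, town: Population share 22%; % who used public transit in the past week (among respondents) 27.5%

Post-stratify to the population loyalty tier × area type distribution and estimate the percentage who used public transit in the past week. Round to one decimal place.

Weight each group's respondent value by its population share:
  Tier 1, city: 0.32 × 9.9 = 3.168
  Tier 1, town: 0.38 × 23.6 = 8.968
  Tier 2, city: 0.08 × 47.4 = 3.792
  Tier 2, town: 0.22 × 27.5 = 6.05
Post-stratified estimate = 21.978 → 22.0%.

22.0%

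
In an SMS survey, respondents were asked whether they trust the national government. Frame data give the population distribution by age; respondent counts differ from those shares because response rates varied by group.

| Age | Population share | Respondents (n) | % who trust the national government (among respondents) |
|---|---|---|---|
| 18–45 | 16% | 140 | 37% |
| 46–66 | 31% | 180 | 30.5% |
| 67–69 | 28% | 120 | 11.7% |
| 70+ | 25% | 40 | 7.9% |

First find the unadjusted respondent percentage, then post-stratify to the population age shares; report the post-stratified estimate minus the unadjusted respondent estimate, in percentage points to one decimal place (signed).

Unadjusted (pooled respondent) estimate weights by respondent counts:
  (140/480)×37 + (180/480)×30.5 + (120/480)×11.7 + (40/480)×7.9 = 25.8125%
Post-stratifying to population shares instead:
  0.16×37 + 0.31×30.5 + 0.28×11.7 + 0.25×7.9 = 20.626%
Difference = 20.626 − 25.8125 = -5.1865 pp.

-5.2 percentage points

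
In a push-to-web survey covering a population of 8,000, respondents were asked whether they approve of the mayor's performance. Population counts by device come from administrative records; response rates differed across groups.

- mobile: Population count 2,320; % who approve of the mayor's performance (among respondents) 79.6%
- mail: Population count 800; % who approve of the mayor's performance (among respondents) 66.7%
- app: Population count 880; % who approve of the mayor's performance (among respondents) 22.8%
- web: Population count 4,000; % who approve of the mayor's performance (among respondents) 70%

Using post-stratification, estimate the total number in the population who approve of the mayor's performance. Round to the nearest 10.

Apply each group's respondent rate to its population count:
  mobile: 2,320 × 79.6% = 1846.72
  mail: 800 × 66.7% = 533.6
  app: 880 × 22.8% = 200.64
  web: 4,000 × 70% = 2800
Estimated total = 5380.96 → 5,380.

5,380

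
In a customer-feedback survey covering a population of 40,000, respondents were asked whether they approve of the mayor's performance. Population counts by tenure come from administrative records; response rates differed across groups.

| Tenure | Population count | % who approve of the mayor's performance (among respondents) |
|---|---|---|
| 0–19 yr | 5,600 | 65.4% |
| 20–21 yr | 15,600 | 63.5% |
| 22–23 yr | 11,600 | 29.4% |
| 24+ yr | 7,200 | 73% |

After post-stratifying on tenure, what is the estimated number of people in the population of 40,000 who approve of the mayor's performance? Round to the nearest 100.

Each cell contributes its population count × the respondent rate:
  0–19 yr: 5,600 × 65.4% = 3662.4
  20–21 yr: 15,600 × 63.5% = 9906
  22–23 yr: 11,600 × 29.4% = 3410.4
  24+ yr: 7,200 × 73% = 5256
Estimated total = 22234.8 → 22,200.

22,200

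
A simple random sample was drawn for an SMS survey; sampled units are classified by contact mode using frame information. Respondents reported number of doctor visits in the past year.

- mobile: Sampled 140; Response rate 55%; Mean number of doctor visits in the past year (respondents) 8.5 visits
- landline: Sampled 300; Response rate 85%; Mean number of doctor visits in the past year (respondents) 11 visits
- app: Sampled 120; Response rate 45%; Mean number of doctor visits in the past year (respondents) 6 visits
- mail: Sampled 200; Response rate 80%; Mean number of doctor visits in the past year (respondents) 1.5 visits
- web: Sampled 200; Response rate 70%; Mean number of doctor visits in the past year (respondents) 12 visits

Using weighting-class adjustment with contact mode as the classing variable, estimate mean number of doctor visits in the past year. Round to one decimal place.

With weight = n_sampled/n_responded per class, the weighted class total is n_sampled:
  mobile: 140 × 8.5 = 1190
  landline: 300 × 11 = 3300
  app: 120 × 6 = 720
  mail: 200 × 1.5 = 300
  web: 200 × 12 = 2400
Adjusted estimate = 7910 / 960 = 8.23958 → 8.2.

8.2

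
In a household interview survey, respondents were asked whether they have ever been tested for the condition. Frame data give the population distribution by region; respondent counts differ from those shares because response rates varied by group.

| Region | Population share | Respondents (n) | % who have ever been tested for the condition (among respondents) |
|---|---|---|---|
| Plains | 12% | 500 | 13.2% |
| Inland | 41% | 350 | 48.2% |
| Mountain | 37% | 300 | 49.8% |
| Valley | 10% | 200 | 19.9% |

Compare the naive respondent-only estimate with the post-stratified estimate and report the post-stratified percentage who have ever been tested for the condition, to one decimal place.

41.8%

Without adjustment, the pooled respondent share is:
  (500/1350)×13.2 + (350/1350)×48.2 + (300/1350)×49.8 + (200/1350)×19.9 = 31.4%
Post-stratifying to population shares instead:
  0.12×13.2 + 0.41×48.2 + 0.37×49.8 + 0.1×19.9 = 41.762%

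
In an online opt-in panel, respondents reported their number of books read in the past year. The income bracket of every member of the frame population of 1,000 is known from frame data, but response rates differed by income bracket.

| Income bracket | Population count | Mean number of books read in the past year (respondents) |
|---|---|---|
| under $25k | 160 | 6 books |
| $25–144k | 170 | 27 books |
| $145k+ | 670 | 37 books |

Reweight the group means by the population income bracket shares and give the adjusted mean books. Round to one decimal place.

30.3

Reweight to the known income bracket distribution:
  under $25k: (160/1,000) × 6 = 0.96
  $25–144k: (170/1,000) × 27 = 4.59
  $145k+: (670/1,000) × 37 = 24.79
Post-stratified estimate = 30.34 → 30.3.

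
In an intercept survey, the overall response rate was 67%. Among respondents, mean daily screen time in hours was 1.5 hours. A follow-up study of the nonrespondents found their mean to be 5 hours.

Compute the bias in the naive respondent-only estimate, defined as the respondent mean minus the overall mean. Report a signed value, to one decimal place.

Nonresponse fraction = 1 − 0.67 = 0.33.
Bias = (nonresponse fraction) × (respondent mean − nonrespondent mean)
     = 0.33 × (1.5 − 5) = 0.33 × -3.5 = -1.155.

-1.2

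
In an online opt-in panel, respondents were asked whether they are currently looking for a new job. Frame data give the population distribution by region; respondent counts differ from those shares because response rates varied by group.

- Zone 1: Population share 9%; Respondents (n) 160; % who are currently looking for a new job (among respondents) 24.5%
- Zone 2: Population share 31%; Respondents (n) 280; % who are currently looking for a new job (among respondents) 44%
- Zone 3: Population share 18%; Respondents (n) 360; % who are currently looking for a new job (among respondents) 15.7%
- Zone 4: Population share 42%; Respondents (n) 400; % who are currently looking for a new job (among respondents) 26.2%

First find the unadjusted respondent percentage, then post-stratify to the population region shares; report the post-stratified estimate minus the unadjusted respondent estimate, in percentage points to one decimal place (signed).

Without adjustment, the pooled respondent share is:
  (160/1200)×24.5 + (280/1200)×44 + (360/1200)×15.7 + (400/1200)×26.2 = 26.9767%
Post-stratifying to population shares instead:
  0.09×24.5 + 0.31×44 + 0.18×15.7 + 0.42×26.2 = 29.675%
Difference = 29.675 − 26.9767 = 2.6983 pp.

+2.7 percentage points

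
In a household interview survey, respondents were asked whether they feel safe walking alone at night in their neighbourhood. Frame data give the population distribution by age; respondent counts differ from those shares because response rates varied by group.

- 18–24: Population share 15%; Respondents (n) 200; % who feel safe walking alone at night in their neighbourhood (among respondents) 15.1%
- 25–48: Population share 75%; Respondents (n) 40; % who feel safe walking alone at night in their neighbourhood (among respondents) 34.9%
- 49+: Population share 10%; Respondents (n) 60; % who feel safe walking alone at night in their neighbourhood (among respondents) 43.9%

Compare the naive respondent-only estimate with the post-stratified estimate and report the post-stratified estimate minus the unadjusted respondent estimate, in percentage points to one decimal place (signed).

+9.3 percentage points

Naive respondent-only estimate (weights = respondent counts):
  (200/300)×15.1 + (40/300)×34.9 + (60/300)×43.9 = 23.5%
Post-stratified estimate weights by population shares:
  0.15×15.1 + 0.75×34.9 + 0.1×43.9 = 32.83%
Difference = 32.83 − 23.5 = 9.33 pp.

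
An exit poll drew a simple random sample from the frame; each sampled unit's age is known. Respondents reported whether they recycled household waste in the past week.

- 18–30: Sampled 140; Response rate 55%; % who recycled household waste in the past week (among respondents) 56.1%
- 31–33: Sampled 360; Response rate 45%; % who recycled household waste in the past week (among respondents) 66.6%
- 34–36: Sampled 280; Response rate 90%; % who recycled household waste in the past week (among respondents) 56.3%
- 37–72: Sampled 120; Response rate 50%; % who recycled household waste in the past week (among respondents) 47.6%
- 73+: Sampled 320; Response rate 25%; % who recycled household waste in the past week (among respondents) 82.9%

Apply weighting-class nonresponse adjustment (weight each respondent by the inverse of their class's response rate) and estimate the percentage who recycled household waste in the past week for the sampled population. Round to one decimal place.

65.4%

Inverse-response-rate weighting restores each class to its sampled count, so class totals weight by n_sampled:
  18–30: 140 × 56.1 = 7854
  31–33: 360 × 66.6 = 23976
  34–36: 280 × 56.3 = 15,764
  37–72: 120 × 47.6 = 5712
  73+: 320 × 82.9 = 26,528
Adjusted estimate = 79,834 / 1,220 = 65.4377 → 65.4%.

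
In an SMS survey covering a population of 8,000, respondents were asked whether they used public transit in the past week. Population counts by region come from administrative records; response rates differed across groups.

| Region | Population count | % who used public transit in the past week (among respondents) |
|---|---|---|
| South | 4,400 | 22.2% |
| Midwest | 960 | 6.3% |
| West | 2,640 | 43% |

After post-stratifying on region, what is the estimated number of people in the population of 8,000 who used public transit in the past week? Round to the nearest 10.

2,170

Estimated count per cell = population count × respondent percentage:
  South: 4,400 × 22.2% = 976.8
  Midwest: 960 × 6.3% = 60.48
  West: 2,640 × 43% = 1135.2
Estimated total = 2172.48 → 2,170.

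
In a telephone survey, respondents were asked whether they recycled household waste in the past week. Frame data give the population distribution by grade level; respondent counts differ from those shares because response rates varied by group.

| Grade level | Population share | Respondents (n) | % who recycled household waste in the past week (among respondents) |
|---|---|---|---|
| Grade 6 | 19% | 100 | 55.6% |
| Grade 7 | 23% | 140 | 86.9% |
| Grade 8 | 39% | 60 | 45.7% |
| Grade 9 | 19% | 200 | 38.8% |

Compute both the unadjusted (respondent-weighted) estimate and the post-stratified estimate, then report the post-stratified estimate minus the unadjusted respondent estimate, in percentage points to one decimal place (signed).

Unadjusted (pooled respondent) estimate weights by respondent counts:
  (100/500)×55.6 + (140/500)×86.9 + (60/500)×45.7 + (200/500)×38.8 = 56.456%
Post-stratified estimate weights by population shares:
  0.19×55.6 + 0.23×86.9 + 0.39×45.7 + 0.19×38.8 = 55.746%
Difference = 55.746 − 56.456 = -0.71 pp.

-0.7 percentage points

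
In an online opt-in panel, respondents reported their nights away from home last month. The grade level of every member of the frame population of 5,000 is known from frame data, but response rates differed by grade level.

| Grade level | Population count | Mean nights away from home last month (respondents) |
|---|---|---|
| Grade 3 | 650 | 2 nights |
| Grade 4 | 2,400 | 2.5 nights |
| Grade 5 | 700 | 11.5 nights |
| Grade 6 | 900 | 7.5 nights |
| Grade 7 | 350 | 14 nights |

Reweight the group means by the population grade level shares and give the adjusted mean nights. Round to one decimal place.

5.4

Post-stratification weights by population share, not respondent share:
  Grade 3: (650/5,000) × 2 = 0.26
  Grade 4: (2,400/5,000) × 2.5 = 1.2
  Grade 5: (700/5,000) × 11.5 = 1.61
  Grade 6: (900/5,000) × 7.5 = 1.35
  Grade 7: (350/5,000) × 14 = 0.98
Post-stratified estimate = 5.4 → 5.4.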